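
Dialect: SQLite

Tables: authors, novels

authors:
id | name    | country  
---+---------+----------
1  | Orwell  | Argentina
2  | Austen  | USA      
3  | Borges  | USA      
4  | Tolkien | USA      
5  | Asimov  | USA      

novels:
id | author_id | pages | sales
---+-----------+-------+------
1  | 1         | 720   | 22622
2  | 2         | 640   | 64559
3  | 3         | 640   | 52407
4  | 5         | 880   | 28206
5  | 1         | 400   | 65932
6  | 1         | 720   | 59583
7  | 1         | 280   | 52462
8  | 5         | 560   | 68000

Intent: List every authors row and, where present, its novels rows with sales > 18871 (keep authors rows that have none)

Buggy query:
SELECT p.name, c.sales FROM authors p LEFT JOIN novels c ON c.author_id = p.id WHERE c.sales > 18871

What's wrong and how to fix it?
Bug: A WHERE condition on the right-hand table after LEFT JOIN drops unmatched parents

Fix: Move the right-table condition into the ON clause so unmatched parents are kept

Corrected query:
SELECT p.name, c.sales FROM authors p LEFT JOIN novels c ON c.author_id = p.id AND c.sales > 18871

Result:
name    | sales
--------+------
Orwell  | 22622
Orwell  | 52462
Orwell  | 59583
Orwell  | 65932
Austen  | 64559
Borges  | 52407
Tolkien | NULL 
Asimov  | 28206
Asimov  | 68000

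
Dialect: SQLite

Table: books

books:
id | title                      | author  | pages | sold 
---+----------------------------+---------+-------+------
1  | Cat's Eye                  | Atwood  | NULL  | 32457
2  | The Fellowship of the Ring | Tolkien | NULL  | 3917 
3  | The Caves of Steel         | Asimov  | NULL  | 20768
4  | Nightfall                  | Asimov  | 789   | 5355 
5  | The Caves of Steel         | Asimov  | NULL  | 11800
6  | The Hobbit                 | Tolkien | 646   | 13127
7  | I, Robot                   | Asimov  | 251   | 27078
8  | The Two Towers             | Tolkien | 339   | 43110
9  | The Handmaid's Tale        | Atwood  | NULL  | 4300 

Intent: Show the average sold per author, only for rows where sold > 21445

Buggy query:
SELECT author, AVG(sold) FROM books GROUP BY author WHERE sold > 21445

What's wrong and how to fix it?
Bug: WHERE cannot follow GROUP BY

Fix: Place WHERE between FROM and GROUP BY

Corrected query:
SELECT author, AVG(sold) FROM books WHERE sold > 21445 GROUP BY author

Result:
author  | AVG(sold)
--------+----------
Asimov  | 27078    
Atwood  | 32457    
Tolkien | 43110    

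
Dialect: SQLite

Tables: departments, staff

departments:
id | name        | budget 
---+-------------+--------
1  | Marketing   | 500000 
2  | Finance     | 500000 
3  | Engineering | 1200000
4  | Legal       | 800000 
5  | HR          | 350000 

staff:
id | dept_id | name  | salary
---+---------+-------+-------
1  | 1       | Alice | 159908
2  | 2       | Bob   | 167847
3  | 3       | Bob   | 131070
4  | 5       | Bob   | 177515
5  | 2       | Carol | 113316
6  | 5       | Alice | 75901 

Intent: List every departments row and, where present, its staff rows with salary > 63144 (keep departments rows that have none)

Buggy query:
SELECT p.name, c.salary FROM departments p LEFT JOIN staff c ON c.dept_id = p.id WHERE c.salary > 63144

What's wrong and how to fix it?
Bug: Filtering c.salary in WHERE discards the NULL rows produced by LEFT JOIN, turning it into an inner join

Fix: Move the right-table condition into the ON clause so unmatched parents are kept

Corrected query:
SELECT p.name, c.salary FROM departments p LEFT JOIN staff c ON c.dept_id = p.id AND c.salary > 63144

Result:
name        | salary
------------+-------
Marketing   | 159908
Finance     | 113316
Finance     | 167847
Engineering | 131070
Legal       | NULL  
HR          | 75901 
HR          | 177515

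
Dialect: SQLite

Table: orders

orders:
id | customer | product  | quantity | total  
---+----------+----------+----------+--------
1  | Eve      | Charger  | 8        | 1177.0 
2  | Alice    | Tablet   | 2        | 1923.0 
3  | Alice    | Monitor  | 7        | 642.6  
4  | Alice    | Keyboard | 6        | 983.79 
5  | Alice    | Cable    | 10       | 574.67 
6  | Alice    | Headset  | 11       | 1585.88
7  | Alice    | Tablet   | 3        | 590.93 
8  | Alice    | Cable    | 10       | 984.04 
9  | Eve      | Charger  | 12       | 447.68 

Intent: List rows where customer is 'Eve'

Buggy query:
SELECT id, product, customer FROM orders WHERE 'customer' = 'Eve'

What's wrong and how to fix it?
Bug: 'customer' in single quotes is a string literal, not the column; the comparison is literal-vs-literal and never true

Fix: Remove the quotes around the column name (or use double quotes for an identifier)

Corrected query:
SELECT id, product, customer FROM orders WHERE customer = 'Eve'

Result:
id | product | customer
---+---------+---------
1  | Charger | Eve     
9  | Charger | Eve     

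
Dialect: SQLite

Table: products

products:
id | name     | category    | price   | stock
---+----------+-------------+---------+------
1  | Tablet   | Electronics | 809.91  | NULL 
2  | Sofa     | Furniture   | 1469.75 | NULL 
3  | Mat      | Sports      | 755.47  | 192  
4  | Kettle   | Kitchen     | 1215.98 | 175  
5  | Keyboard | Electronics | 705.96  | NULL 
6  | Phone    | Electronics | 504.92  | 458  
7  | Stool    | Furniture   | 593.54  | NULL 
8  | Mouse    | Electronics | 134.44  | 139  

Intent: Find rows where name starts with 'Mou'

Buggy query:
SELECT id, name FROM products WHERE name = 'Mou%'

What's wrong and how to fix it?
Bug: '=' compares the literal string including the % character; pattern matching needs LIKE

Fix: Use LIKE for wildcard pattern matching

Corrected query:
SELECT id, name FROM products WHERE name LIKE 'Mou%'

Result:
id | name 
---+------
8  | Mouse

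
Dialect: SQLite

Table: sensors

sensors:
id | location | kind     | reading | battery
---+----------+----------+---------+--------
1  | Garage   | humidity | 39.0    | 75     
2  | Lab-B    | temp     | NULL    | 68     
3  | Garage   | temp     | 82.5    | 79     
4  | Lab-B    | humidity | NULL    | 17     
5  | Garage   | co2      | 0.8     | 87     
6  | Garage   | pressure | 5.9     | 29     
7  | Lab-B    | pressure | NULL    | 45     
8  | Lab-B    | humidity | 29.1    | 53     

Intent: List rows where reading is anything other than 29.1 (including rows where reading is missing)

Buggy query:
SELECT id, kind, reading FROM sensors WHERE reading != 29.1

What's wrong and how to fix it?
Bug: 'reading != 29.1' is unknown when reading is NULL, so NULL rows are silently excluded

Fix: Add an explicit OR reading IS NULL to include the missing-value rows

Corrected query:
SELECT id, kind, reading FROM sensors WHERE reading != 29.1 OR reading IS NULL

Result:
id | kind     | reading
---+----------+--------
1  | humidity | 39     
2  | temp     | NULL   
3  | temp     | 82.5   
4  | humidity | NULL   
5  | co2      | 0.8    
6  | pressure | 5.9    
7  | pressure | NULL   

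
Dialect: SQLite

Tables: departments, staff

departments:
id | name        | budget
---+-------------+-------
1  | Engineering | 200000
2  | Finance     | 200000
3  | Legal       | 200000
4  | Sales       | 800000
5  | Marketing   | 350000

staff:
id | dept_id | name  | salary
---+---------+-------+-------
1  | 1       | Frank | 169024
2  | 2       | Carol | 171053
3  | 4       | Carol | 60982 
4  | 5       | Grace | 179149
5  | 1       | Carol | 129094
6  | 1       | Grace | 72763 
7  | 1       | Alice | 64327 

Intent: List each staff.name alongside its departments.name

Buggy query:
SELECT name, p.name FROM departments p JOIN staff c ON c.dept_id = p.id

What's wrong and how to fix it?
Bug: 'name' exists in both joined tables, so the database can't tell which one is meant

Fix: Prefix ambiguous columns with the table alias

Corrected query:
SELECT c.name, p.name FROM departments p JOIN staff c ON c.dept_id = p.id

Result:
name  | name       
------+------------
Frank | Engineering
Carol | Finance    
Carol | Sales      
Grace | Marketing  
Carol | Engineering
Grace | Engineering
Alice | Engineering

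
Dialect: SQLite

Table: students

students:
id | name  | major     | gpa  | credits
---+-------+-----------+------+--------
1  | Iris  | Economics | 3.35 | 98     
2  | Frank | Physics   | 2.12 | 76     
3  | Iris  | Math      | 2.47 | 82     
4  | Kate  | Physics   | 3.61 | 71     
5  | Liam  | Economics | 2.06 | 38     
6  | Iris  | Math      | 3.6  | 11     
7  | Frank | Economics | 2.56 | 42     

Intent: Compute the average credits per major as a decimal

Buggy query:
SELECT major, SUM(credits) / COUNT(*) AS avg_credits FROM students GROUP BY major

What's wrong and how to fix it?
Bug: Both operands are integers, so '/' performs integer division and truncates

Fix: Cast one side to REAL so the division keeps the fractional part

Corrected query:
SELECT major, SUM(credits) * 1.0 / COUNT(*) AS avg_credits FROM students GROUP BY major

Result:
major     | avg_credits
----------+------------
Economics | 59.333333  
Math      | 46.5       
Physics   | 73.5       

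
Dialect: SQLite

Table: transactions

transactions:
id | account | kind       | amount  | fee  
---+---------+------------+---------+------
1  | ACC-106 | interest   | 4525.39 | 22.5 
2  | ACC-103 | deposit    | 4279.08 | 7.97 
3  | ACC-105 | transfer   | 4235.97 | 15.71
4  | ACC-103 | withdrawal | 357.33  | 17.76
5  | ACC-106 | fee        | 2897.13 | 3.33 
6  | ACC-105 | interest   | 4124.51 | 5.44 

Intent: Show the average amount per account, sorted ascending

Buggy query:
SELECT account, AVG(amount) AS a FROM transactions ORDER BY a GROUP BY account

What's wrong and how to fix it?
Bug: ORDER BY appears before GROUP BY; SQL clause order requires GROUP BY first

Fix: Reorder: SELECT … FROM … GROUP BY … ORDER BY …

Corrected query:
SELECT account, AVG(amount) AS a FROM transactions GROUP BY account ORDER BY a

Result:
account | a       
--------+---------
ACC-103 | 2318.205
ACC-106 | 3711.26 
ACC-105 | 4180.24 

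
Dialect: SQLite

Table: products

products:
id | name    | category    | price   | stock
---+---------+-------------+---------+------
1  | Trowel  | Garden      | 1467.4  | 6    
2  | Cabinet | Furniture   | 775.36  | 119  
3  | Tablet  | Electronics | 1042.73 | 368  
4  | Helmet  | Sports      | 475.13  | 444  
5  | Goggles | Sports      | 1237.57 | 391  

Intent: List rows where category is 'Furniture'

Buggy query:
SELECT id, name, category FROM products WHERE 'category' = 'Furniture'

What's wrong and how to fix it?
Bug: Single quotes denote string literals in SQL; the column name is being compared as a constant string

Fix: Reference the column as category without single quotes

Corrected query:
SELECT id, name, category FROM products WHERE category = 'Furniture'

Result:
id | name    | category 
---+---------+----------
2  | Cabinet | Furniture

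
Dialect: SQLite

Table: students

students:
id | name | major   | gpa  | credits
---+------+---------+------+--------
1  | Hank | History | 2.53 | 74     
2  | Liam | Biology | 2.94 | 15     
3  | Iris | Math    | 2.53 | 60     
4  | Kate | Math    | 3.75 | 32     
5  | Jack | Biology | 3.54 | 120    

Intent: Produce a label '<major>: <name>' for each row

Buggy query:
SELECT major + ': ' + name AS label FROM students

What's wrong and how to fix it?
Bug: SQLite uses || for string concatenation; + coerces text to numbers (yielding 0)

Fix: Replace + with || to concatenate text

Corrected query:
SELECT major || ': ' || name AS label FROM students

Result:
label        
-------------
History: Hank
Biology: Liam
Math: Iris   
Math: Kate   
Biology: Jack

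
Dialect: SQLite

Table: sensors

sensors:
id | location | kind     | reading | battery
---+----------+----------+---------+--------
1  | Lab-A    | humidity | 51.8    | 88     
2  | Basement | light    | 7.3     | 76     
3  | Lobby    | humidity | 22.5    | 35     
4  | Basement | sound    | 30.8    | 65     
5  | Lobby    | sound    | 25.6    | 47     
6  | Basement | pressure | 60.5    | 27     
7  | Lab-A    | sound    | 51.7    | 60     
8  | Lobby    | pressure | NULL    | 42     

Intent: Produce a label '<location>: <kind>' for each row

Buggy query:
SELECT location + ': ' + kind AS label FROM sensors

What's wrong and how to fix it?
Bug: '+' is numeric addition; on text columns SQLite converts them to 0 instead of concatenating

Fix: Use the || operator for string concatenation

Corrected query:
SELECT location || ': ' || kind AS label FROM sensors

Result:
label             
------------------
Lab-A: humidity   
Basement: light   
Lobby: humidity   
Basement: sound   
Lobby: sound      
Basement: pressure
Lab-A: sound      
Lobby: pressure   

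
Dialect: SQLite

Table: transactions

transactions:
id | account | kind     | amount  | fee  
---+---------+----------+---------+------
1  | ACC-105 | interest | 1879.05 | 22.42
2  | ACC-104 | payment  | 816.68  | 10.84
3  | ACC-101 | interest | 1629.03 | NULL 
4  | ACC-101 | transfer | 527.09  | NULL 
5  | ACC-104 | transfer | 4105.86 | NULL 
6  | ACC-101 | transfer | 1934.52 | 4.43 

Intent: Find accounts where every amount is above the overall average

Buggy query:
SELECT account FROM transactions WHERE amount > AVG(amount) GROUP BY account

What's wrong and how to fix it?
Bug: AVG() is an aggregate; it can't sit directly in WHERE

Fix: Use a subquery for AVG and a HAVING MIN(...) filter so the condition holds for every row in the group

Corrected query:
SELECT account FROM transactions GROUP BY account HAVING MIN(amount) > (SELECT AVG(amount) FROM transactions)

Result:
account
-------
ACC-105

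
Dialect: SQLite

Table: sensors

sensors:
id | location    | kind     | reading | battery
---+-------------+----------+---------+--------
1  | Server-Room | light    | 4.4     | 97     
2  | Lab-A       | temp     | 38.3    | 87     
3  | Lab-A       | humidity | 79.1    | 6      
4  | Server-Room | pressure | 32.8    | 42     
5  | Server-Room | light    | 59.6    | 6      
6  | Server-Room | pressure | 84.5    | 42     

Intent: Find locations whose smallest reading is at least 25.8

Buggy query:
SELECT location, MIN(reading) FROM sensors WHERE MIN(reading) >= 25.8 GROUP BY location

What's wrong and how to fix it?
Bug: Aggregates like MIN are computed per group after WHERE runs

Fix: Replace WHERE with HAVING after the GROUP BY

Corrected query:
SELECT location, MIN(reading) FROM sensors GROUP BY location HAVING MIN(reading) >= 25.8

Result:
location | MIN(reading)
---------+-------------
Lab-A    | 38.3        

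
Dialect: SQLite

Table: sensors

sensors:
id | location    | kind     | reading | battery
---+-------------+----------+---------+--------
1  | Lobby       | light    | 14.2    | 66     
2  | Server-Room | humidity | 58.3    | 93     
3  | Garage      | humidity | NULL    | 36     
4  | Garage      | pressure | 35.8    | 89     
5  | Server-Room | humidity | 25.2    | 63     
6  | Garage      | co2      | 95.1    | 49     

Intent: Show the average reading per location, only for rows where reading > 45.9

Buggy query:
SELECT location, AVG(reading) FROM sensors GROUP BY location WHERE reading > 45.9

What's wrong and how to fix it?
Bug: WHERE cannot follow GROUP BY

Fix: Move the WHERE clause before GROUP BY

Corrected query:
SELECT location, AVG(reading) FROM sensors WHERE reading > 45.9 GROUP BY location

Result:
location    | AVG(reading)
------------+-------------
Garage      | 95.1        
Server-Room | 58.3        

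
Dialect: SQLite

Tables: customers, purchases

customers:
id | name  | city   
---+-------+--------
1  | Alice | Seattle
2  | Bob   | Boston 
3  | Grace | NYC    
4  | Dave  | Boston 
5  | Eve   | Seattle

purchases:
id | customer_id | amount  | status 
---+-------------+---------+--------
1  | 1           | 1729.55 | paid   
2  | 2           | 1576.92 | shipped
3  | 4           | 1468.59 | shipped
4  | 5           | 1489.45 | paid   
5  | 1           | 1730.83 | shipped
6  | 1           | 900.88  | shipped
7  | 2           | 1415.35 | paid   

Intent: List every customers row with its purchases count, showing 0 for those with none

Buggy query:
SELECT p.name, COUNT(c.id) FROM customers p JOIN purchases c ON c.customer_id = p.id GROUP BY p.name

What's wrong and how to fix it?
Bug: INNER JOIN drops customers rows that have no matching purchases rows

Fix: Use LEFT JOIN so parents without children still appear (COUNT(c.id) gives 0)

Corrected query:
SELECT p.name, COUNT(c.id) FROM customers p LEFT JOIN purchases c ON c.customer_id = p.id GROUP BY p.name

Result:
name  | COUNT(c.id)
------+------------
Alice | 3          
Bob   | 2          
Dave  | 1          
Eve   | 1          
Grace | 0          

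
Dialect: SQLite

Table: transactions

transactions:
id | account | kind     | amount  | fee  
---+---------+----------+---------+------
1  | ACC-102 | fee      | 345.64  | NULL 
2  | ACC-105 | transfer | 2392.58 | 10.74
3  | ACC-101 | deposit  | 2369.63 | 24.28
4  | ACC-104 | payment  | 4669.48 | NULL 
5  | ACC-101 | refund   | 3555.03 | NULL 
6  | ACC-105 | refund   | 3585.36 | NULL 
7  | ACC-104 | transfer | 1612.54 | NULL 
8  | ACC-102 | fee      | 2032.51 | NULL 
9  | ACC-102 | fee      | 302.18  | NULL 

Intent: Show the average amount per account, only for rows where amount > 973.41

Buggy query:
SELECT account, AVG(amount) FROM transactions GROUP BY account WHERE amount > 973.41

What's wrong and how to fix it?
Bug: WHERE cannot follow GROUP BY

Fix: Move the WHERE clause before GROUP BY

Corrected query:
SELECT account, AVG(amount) FROM transactions WHERE amount > 973.41 GROUP BY account

Result:
account | AVG(amount)
--------+------------
ACC-101 | 2962.33    
ACC-102 | 2032.51    
ACC-104 | 3141.01    
ACC-105 | 2988.97    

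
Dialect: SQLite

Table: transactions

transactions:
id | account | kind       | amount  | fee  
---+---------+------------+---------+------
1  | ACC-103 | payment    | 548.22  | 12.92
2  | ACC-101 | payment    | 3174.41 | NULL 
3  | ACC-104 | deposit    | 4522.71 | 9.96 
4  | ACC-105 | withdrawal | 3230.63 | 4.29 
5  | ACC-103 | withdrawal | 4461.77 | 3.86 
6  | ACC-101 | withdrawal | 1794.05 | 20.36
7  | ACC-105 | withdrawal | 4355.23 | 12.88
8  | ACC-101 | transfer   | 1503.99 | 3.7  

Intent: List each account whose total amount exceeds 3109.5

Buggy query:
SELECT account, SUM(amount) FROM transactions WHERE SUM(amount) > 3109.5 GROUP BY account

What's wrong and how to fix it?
Bug: Aggregate functions cannot appear in a WHERE clause

Fix: Move the aggregate condition to a HAVING clause

Corrected query:
SELECT account, SUM(amount) FROM transactions GROUP BY account HAVING SUM(amount) > 3109.5

Result:
account | SUM(amount)
--------+------------
ACC-101 | 6472.45    
ACC-103 | 5009.99    
ACC-104 | 4522.71    
ACC-105 | 7585.86    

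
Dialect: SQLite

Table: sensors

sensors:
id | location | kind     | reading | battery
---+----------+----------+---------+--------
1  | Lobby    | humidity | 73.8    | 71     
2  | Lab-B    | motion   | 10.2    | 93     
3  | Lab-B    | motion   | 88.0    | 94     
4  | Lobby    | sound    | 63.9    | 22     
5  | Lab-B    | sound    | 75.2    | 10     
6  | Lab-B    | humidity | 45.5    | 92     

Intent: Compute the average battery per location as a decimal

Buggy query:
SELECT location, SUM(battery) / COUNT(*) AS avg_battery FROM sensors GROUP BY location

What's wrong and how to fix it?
Bug: Both operands are integers, so '/' performs integer division and truncates

Fix: Cast one side to REAL so the division keeps the fractional part

Corrected query:
SELECT location, SUM(battery) * 1.0 / COUNT(*) AS avg_battery FROM sensors GROUP BY location

Result:
location | avg_battery
---------+------------
Lab-B    | 72.25      
Lobby    | 46.5       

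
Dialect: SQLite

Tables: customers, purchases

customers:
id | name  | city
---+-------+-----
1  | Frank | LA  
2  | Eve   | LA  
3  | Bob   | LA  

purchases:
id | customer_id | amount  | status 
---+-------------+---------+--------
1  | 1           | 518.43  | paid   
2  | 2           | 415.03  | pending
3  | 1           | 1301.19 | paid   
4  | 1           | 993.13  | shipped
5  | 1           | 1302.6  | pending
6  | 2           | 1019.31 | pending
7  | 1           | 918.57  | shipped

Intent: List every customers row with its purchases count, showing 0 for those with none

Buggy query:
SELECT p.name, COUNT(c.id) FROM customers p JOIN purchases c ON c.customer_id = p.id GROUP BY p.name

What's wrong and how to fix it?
Bug: INNER JOIN drops customers rows that have no matching purchases rows

Fix: Switch to LEFT JOIN to retain unmatched parent rows

Corrected query:
SELECT p.name, COUNT(c.id) FROM customers p LEFT JOIN purchases c ON c.customer_id = p.id GROUP BY p.name

Result:
name  | COUNT(c.id)
------+------------
Bob   | 0          
Eve   | 2          
Frank | 5          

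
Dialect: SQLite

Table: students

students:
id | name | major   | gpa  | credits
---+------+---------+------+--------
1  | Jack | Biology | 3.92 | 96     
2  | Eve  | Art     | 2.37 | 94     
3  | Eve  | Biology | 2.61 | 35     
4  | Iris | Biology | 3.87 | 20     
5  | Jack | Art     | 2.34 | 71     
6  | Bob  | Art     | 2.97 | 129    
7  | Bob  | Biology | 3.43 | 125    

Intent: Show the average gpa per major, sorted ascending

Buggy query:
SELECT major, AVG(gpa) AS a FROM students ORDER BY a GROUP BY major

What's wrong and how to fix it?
Bug: GROUP BY must precede ORDER BY

Fix: Move ORDER BY to the end, after GROUP BY

Corrected query:
SELECT major, AVG(gpa) AS a FROM students GROUP BY major ORDER BY a

Result:
major   | a     
--------+-------
Art     | 2.56  
Biology | 3.4575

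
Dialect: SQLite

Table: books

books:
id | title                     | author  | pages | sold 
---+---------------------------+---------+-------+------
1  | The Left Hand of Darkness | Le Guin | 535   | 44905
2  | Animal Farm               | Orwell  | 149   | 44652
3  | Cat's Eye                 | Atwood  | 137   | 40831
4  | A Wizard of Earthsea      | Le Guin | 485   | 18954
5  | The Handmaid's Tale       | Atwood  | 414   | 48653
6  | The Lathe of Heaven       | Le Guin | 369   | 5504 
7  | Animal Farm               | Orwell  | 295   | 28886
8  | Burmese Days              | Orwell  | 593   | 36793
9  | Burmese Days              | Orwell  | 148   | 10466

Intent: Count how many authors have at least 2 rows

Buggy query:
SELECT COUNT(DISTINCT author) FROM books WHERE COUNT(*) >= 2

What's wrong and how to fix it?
Bug: WHERE filters individual rows, not groups, so a group-level COUNT is invalid there

Fix: Use a subquery that GROUPs and filters with HAVING, then count its rows

Corrected query:
SELECT COUNT(*) FROM (SELECT author FROM books GROUP BY author HAVING COUNT(*) >= 2)

Result:
COUNT(*)
--------
3       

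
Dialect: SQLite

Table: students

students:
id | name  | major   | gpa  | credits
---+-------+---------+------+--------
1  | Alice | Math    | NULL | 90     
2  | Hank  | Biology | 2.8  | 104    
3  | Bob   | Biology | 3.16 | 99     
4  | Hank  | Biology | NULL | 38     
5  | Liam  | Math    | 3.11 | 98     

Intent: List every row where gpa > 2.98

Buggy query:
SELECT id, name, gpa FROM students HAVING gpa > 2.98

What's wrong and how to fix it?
Bug: HAVING filters the output of aggregation, but this query has no GROUP BY and no aggregate functions, so SQLite rejects it (HAVING clause on a non-aggregate query); the condition here is per row

Fix: Use WHERE for row-level filtering

Corrected query:
SELECT id, name, gpa FROM students WHERE gpa > 2.98

Result:
id | name | gpa 
---+------+-----
3  | Bob  | 3.16
5  | Liam | 3.11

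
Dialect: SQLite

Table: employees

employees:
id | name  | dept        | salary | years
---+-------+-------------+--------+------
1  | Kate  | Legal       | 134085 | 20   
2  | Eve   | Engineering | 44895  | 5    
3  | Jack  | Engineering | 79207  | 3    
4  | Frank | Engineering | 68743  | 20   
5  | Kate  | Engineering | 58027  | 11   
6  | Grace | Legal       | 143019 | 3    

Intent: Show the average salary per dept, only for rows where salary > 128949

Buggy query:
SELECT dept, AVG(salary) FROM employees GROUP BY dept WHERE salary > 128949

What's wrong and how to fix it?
Bug: WHERE cannot follow GROUP BY

Fix: Move the WHERE clause before GROUP BY

Corrected query:
SELECT dept, AVG(salary) FROM employees WHERE salary > 128949 GROUP BY dept

Result:
dept  | AVG(salary)
------+------------
Legal | 138552     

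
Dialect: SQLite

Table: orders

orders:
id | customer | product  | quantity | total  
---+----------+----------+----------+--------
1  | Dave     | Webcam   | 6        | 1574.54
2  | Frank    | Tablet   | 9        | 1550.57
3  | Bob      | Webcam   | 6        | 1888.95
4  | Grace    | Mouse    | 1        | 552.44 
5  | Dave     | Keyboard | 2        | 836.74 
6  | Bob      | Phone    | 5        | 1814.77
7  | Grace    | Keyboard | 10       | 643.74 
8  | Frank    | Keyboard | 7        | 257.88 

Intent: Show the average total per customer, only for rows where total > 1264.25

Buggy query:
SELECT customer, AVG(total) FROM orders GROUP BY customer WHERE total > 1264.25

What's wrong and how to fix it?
Bug: WHERE cannot follow GROUP BY

Fix: Move the WHERE clause before GROUP BY

Corrected query:
SELECT customer, AVG(total) FROM orders WHERE total > 1264.25 GROUP BY customer

Result:
customer | AVG(total)
---------+-----------
Bob      | 1851.86   
Dave     | 1574.54   
Frank    | 1550.57   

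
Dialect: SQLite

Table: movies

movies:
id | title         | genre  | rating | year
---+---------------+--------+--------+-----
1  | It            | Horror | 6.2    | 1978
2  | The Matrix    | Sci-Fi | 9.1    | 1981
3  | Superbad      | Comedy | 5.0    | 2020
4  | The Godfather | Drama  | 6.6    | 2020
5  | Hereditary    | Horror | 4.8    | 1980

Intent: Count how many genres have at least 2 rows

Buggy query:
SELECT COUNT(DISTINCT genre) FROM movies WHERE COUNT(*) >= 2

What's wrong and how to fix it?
Bug: WHERE filters individual rows, not groups, so a group-level COUNT is invalid there

Fix: Use a subquery that GROUPs and filters with HAVING, then count its rows

Corrected query:
SELECT COUNT(*) FROM (SELECT genre FROM movies GROUP BY genre HAVING COUNT(*) >= 2)

Result:
COUNT(*)
--------
1       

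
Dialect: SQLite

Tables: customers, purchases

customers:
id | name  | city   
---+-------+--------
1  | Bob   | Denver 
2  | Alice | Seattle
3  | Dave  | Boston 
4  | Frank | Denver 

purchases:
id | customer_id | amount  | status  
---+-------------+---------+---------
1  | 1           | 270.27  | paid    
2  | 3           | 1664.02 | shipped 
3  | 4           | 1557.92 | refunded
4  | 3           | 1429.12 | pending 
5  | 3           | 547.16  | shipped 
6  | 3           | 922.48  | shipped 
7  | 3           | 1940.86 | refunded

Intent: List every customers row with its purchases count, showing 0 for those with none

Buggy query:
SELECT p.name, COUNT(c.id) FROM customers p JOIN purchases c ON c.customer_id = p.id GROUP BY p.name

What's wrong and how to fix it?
Bug: An inner join excludes parents with zero children

Fix: Switch to LEFT JOIN to retain unmatched parent rows

Corrected query:
SELECT p.name, COUNT(c.id) FROM customers p LEFT JOIN purchases c ON c.customer_id = p.id GROUP BY p.name

Result:
name  | COUNT(c.id)
------+------------
Alice | 0          
Bob   | 1          
Dave  | 5          
Frank | 1          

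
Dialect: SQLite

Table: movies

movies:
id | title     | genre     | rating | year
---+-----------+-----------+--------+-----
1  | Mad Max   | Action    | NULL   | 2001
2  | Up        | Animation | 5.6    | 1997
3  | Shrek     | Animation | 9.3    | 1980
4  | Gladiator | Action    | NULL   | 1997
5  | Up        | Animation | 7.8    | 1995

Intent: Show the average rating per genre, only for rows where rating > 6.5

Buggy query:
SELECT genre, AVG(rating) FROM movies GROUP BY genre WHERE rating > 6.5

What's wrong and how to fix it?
Bug: Row-level WHERE must come before GROUP BY in the clause order

Fix: Place WHERE between FROM and GROUP BY

Corrected query:
SELECT genre, AVG(rating) FROM movies WHERE rating > 6.5 GROUP BY genre

Result:
genre     | AVG(rating)
----------+------------
Animation | 8.55       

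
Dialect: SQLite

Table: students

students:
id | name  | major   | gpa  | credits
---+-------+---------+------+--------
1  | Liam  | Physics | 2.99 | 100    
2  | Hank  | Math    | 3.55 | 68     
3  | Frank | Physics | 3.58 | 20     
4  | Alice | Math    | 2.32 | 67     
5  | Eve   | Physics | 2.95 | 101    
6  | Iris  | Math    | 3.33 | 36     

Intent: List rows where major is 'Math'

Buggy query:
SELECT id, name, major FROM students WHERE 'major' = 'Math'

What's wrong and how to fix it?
Bug: Single quotes denote string literals in SQL; the column name is being compared as a constant string

Fix: Reference the column as major without single quotes

Corrected query:
SELECT id, name, major FROM students WHERE major = 'Math'

Result:
id | name  | major
---+-------+------
2  | Hank  | Math 
4  | Alice | Math 
6  | Iris  | Math 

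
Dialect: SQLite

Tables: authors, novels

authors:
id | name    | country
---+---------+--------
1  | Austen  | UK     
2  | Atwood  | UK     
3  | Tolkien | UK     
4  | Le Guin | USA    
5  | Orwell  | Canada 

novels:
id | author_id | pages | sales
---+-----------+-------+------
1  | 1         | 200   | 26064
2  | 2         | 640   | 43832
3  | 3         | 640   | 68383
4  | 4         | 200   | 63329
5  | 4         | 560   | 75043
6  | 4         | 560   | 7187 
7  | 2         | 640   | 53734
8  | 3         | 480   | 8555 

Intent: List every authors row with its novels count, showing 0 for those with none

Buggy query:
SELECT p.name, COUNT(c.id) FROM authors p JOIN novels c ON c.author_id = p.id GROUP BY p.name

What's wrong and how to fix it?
Bug: INNER JOIN drops authors rows that have no matching novels rows

Fix: Use LEFT JOIN so parents without children still appear (COUNT(c.id) gives 0)

Corrected query:
SELECT p.name, COUNT(c.id) FROM authors p LEFT JOIN novels c ON c.author_id = p.id GROUP BY p.name

Result:
name    | COUNT(c.id)
--------+------------
Atwood  | 2          
Austen  | 1          
Le Guin | 3          
Orwell  | 0          
Tolkien | 2          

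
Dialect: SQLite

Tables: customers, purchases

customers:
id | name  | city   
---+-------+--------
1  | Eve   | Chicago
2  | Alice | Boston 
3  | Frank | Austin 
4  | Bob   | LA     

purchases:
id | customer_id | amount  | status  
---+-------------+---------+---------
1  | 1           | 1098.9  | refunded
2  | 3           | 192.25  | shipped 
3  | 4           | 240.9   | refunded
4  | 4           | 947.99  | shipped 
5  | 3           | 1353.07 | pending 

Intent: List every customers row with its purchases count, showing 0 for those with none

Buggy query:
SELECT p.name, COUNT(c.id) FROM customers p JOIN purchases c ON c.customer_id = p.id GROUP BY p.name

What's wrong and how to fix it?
Bug: INNER JOIN drops customers rows that have no matching purchases rows

Fix: Switch to LEFT JOIN to retain unmatched parent rows

Corrected query:
SELECT p.name, COUNT(c.id) FROM customers p LEFT JOIN purchases c ON c.customer_id = p.id GROUP BY p.name

Result:
name  | COUNT(c.id)
------+------------
Alice | 0          
Bob   | 2          
Eve   | 1          
Frank | 2          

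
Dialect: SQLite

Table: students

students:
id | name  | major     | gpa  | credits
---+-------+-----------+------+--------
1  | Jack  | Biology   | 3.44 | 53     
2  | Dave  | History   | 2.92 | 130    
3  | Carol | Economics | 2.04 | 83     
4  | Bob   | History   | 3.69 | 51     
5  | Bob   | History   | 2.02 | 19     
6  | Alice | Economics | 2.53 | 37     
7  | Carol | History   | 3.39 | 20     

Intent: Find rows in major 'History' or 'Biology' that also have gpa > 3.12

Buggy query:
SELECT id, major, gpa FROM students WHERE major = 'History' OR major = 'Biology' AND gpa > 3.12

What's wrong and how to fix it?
Bug: Without parentheses, AND is evaluated before OR, so the gpa filter only applies to the 'Biology' branch

Fix: Group the OR with parentheses (or use IN), then AND the threshold

Corrected query:
SELECT id, major, gpa FROM students WHERE (major = 'History' OR major = 'Biology') AND gpa > 3.12

Result:
id | major   | gpa 
---+---------+-----
1  | Biology | 3.44
4  | History | 3.69
7  | History | 3.39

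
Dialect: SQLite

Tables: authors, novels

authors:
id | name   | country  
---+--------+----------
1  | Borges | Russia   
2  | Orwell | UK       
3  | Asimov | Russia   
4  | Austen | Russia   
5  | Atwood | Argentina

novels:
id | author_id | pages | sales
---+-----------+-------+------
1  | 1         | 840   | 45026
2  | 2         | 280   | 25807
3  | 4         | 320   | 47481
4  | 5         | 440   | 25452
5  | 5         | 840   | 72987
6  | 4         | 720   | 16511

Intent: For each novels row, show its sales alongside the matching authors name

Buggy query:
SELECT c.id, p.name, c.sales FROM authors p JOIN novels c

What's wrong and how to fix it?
Bug: Missing join condition: each novels row is matched to all authors rows instead of just its own

Fix: Add ON c.author_id = p.id to the JOIN

Corrected query:
SELECT c.id, p.name, c.sales FROM authors p JOIN novels c ON c.author_id = p.id

Result:
id | name   | sales
---+--------+------
1  | Borges | 45026
2  | Orwell | 25807
3  | Austen | 47481
4  | Atwood | 25452
5  | Atwood | 72987
6  | Austen | 16511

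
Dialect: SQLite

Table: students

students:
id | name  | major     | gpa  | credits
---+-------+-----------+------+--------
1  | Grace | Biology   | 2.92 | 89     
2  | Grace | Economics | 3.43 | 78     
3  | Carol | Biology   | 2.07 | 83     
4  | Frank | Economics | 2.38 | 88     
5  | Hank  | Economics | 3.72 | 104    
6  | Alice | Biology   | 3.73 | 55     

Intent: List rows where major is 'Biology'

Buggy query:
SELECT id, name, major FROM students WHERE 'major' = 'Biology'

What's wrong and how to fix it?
Bug: Single quotes denote string literals in SQL; the column name is being compared as a constant string

Fix: Remove the quotes around the column name (or use double quotes for an identifier)

Corrected query:
SELECT id, name, major FROM students WHERE major = 'Biology'

Result:
id | name  | major  
---+-------+--------
1  | Grace | Biology
3  | Carol | Biology
6  | Alice | Biology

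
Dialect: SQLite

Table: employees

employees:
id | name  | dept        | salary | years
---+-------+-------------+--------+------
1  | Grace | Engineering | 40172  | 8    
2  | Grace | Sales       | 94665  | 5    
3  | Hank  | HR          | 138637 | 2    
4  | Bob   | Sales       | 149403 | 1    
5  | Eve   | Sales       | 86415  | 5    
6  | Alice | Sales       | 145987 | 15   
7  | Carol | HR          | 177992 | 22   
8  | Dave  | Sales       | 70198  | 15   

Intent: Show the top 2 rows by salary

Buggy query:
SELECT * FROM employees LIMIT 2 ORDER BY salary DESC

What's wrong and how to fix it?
Bug: LIMIT must come after ORDER BY

Fix: Swap the clauses: ORDER BY first, then LIMIT

Corrected query:
SELECT * FROM employees ORDER BY salary DESC LIMIT 2

Result:
id | name  | dept  | salary | years
---+-------+-------+--------+------
7  | Carol | HR    | 177992 | 22   
4  | Bob   | Sales | 149403 | 1    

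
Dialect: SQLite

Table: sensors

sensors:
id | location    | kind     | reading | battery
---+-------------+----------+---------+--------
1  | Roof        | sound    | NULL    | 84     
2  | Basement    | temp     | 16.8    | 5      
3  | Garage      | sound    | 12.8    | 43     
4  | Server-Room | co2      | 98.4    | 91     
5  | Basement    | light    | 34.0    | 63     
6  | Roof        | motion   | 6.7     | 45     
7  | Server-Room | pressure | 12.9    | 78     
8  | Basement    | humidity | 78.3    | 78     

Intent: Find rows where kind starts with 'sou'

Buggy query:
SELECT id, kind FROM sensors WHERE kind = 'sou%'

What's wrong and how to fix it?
Bug: Wildcards only work with LIKE; '=' treats '%' as a literal character

Fix: Use LIKE for wildcard pattern matching

Corrected query:
SELECT id, kind FROM sensors WHERE kind LIKE 'sou%'

Result:
id | kind 
---+------
1  | sound
3  | sound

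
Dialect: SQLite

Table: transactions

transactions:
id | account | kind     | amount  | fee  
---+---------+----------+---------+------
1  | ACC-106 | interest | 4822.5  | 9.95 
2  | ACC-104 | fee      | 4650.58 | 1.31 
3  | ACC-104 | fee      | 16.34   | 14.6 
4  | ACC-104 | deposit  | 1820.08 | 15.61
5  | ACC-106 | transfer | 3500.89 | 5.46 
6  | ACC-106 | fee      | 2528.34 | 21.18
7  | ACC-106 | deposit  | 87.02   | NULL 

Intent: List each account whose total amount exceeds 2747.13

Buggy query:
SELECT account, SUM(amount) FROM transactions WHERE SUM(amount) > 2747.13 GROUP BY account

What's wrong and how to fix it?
Bug: WHERE runs before GROUP BY, so aggregates aren't available there

Fix: Move the aggregate condition to a HAVING clause

Corrected query:
SELECT account, SUM(amount) FROM transactions GROUP BY account HAVING SUM(amount) > 2747.13

Result:
account | SUM(amount)
--------+------------
ACC-104 | 6487       
ACC-106 | 10938.75   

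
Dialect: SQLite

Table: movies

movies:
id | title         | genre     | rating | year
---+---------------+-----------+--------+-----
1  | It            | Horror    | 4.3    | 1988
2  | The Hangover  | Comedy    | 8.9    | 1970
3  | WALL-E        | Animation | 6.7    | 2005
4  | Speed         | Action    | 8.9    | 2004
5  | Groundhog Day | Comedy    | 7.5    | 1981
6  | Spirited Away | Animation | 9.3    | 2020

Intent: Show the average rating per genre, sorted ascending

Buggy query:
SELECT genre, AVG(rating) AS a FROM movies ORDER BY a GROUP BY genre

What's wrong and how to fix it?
Bug: GROUP BY must precede ORDER BY

Fix: Move ORDER BY to the end, after GROUP BY

Corrected query:
SELECT genre, AVG(rating) AS a FROM movies GROUP BY genre ORDER BY a

Result:
genre     | a  
----------+----
Horror    | 4.3
Animation | 8  
Comedy    | 8.2
Action    | 8.9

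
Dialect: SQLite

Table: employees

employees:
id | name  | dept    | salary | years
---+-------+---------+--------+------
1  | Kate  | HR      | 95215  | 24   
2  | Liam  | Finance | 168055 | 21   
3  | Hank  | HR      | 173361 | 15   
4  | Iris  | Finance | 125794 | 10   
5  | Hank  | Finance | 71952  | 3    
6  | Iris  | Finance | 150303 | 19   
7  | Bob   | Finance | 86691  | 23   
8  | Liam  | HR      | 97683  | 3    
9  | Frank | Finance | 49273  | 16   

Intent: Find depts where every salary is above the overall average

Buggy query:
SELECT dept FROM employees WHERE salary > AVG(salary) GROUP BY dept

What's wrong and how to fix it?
Bug: WHERE evaluates per row before aggregation, so AVG() is unavailable

Fix: Compute the overall average in a scalar subquery and compare each group's MIN against it in HAVING

Corrected query:
SELECT dept FROM employees GROUP BY dept HAVING MIN(salary) > (SELECT AVG(salary) FROM employees)

Result:
(no rows)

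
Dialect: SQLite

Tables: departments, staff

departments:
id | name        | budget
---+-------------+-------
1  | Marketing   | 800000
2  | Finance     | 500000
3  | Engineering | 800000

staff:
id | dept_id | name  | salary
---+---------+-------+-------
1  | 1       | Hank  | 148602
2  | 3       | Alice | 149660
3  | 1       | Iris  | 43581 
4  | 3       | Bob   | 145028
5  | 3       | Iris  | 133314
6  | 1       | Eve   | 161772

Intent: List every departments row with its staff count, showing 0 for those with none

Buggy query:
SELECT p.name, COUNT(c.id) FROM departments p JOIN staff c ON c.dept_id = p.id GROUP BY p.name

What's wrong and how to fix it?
Bug: INNER JOIN drops departments rows that have no matching staff rows

Fix: Use LEFT JOIN so parents without children still appear (COUNT(c.id) gives 0)

Corrected query:
SELECT p.name, COUNT(c.id) FROM departments p LEFT JOIN staff c ON c.dept_id = p.id GROUP BY p.name

Result:
name        | COUNT(c.id)
------------+------------
Engineering | 3          
Finance     | 0          
Marketing   | 3          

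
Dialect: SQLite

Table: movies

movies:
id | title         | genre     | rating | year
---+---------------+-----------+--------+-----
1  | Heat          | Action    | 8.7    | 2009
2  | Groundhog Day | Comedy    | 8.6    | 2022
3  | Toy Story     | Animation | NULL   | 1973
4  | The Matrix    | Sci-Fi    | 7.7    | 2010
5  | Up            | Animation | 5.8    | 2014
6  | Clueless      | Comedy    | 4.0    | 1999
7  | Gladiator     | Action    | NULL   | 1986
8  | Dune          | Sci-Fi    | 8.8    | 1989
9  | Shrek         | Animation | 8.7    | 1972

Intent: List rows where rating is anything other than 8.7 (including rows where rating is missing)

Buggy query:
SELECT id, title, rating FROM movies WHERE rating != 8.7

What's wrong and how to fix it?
Bug: 'rating != 8.7' is unknown when rating is NULL, so NULL rows are silently excluded

Fix: Handle NULL separately with IS NULL alongside the inequality

Corrected query:
SELECT id, title, rating FROM movies WHERE rating != 8.7 OR rating IS NULL

Result:
id | title         | rating
---+---------------+-------
2  | Groundhog Day | 8.6   
3  | Toy Story     | NULL  
4  | The Matrix    | 7.7   
5  | Up            | 5.8   
6  | Clueless      | 4     
7  | Gladiator     | NULL  
8  | Dune          | 8.8   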